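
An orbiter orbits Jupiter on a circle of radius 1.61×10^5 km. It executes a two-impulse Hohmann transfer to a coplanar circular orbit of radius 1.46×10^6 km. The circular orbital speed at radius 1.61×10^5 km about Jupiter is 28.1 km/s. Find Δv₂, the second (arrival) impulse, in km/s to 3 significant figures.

From the circular-orbit relation v² = μ/r at r = 1.61×10^5 km: μ = v²r = (28.1)² × 1.61×10^5 = 1.27127×10^8 km³/s².
The Hohmann ellipse has a_t = (r₁ + r₂)/2 = 8.105×10^5 km.
On the circular orbit at r = 1.460×10^6 km, v_c = √(μ/r) = 9.331 km/s.
Vis-viva on the transfer ellipse at r = 1.460×10^6 km gives v_t = √[μ(2/r − 1/a_t)] = 4.159 km/s.
Δv₂ = |v_t − v_c| = |4.159 − 9.331| = 5.172 km/s.

Δv₂ = 5.17 km/s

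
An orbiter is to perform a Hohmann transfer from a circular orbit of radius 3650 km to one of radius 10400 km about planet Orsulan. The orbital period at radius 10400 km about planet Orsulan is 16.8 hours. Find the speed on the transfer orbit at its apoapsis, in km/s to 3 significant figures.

v = 0.779 km/s

From Kepler's third law T² = 4π²r³/μ at r = 10400 km, T = 16.8 hours = 16.8 × 3600 s = 60480 s: μ = 4π²r³/T² = 12140.5 km³/s².
Transfer-ellipse semi-major axis a_t = (r₁ + r₂)/2 = (3650 + 10400)/2 = 7025 km.
At apoapsis, r = 10400 km.
Vis-viva: v = √[μ(2/r − 1/a_t)] = √[12140.5 × (2/10400 − 1/7025)] = 0.7788 km/s.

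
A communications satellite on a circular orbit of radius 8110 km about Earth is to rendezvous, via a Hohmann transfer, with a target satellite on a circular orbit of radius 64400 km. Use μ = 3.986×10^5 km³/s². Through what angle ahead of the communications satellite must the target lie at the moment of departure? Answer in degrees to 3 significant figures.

φ = 104°

Transfer-ellipse semi-major axis a_t = (r₁ + r₂)/2 = (8110 + 64400)/2 = 36255 km.
The half-period of the transfer ellipse is t = π√(a_t³/μ) = 34350 s.
Target angular speed ω₂ = √(μ/r₂³) = 3.863×10^-5 rad/s.
Angle swept by the target during transfer: ω₂·t = 1.327 rad = 76.03°.
Arrival is 180° from departure on the ellipse, so φ = 180° − 76.03° = 104°.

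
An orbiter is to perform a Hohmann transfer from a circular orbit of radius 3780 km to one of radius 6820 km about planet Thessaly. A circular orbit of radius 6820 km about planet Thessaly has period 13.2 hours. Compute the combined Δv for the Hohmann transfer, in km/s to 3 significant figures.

From Kepler's third law T² = 4π²r³/μ at r = 6820 km, T = 13.2 hours = 13.2 × 3600 s = 47520 s: μ = 4π²r³/T² = 5545.75 km³/s².
Transfer-ellipse semi-major axis a_t = (r₁ + r₂)/2 = (3780 + 6820)/2 = 5300 km.
At r₁ the circular-orbit speed is v₁ = √(μ/r₁) = 1.21125 km/s.
Transfer-orbit speed at r₁ (v² = μ(2/r − 1/a)): v_p = √[μ(2/r₁ − 1/a_t)] = 1.37401 km/s.
First burn Δv₁ = |v_p − v₁| = 0.1628 km/s.
Circular speed at r₂: v₂ = √(μ/r₂) = 0.90175 km/s.
Transfer-orbit speed at r₂: v_a = √[μ(2/r₂ − 1/a_t)] = 0.76155 km/s.
Second burn Δv₂ = |v₂ − v_a| = 0.1402 km/s.
Δv = Δv₁ + Δv₂ = 0.1628 + 0.1402 = 0.3030 km/s.

Δv = 0.303 km/s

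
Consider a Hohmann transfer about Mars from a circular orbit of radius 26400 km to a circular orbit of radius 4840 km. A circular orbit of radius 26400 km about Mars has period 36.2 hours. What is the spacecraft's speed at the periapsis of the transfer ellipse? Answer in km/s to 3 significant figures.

v = 3.86 km/s

From Kepler's third law T² = 4π²r³/μ at r = 26400 km, T = 36.2 hours = 36.2 × 3600 s = 1.3032×10^5 s: μ = 4π²r³/T² = 42771.0 km³/s².
The Hohmann ellipse has a_t = (r₁ + r₂)/2 = 15620 km.
The periapsis of the transfer ellipse is at r = 4840 km.
Vis-viva: v = √[μ(2/r − 1/a_t)] = √[42771.0 × (2/4840 − 1/15620)] = 3.865 km/s.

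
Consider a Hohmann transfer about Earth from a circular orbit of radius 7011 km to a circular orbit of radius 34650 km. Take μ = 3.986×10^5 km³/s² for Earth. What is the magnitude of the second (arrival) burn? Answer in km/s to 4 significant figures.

Transfer-ellipse semi-major axis a_t = (r₁ + r₂)/2 = (7011 + 34650)/2 = 20830.5 km.
On the circular orbit at r = 34650 km, v_c = √(μ/r) = 3.392 km/s.
Vis-viva on the transfer ellipse at r = 34650 km gives v_t = √[μ(2/r − 1/a_t)] = 1.968 km/s.
Δv₂ = |v_t − v_c| = |1.968 − 3.392| = 1.424 km/s.

Δv₂ = 1.424 km/s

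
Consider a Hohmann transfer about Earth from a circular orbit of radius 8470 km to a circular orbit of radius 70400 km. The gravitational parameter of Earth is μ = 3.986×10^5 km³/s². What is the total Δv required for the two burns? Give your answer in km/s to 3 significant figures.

Δv = 3.58 km/s

Transfer-ellipse semi-major axis a_t = (r₁ + r₂)/2 = (8470 + 70400)/2 = 39435 km.
Circular speed at r₁: v₁ = √(μ/r₁) = √(3.986×10^5/8470) = 6.860 km/s.
On the transfer ellipse at r₁, vis-viva equation gives v_p = √[μ(2/r₁ − 1/a_t)] = 9.166 km/s.
First burn Δv₁ = |v_p − v₁| = 2.306 km/s.
Circular speed at r₂: v₂ = √(μ/r₂) = 2.3795 km/s.
Transfer-orbit speed at r₂: v_a = √[μ(2/r₂ − 1/a_t)] = 1.1028 km/s.
Second burn Δv₂ = |v₂ − v_a| = 1.277 km/s.
Total Δv = Δv₁ + Δv₂ = 3.583 km/s.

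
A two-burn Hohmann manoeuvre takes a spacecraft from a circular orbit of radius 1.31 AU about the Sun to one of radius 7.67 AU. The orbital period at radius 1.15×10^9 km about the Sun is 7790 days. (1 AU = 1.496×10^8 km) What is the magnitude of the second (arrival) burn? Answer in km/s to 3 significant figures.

Δv₂ = 4.94 km/s

From Kepler's third law T² = 4π²r³/μ at r = 1.15×10^9 km, T = 7790 days = 7790 × 86400 s = 6.73056×10^8 s: μ = 4π²r³/T² = 1.32541×10^11 km³/s².
In km: r₁ = 1.31 × 1.496×10^8 = 1.95976×10^8 km; r₂ = 7.67 × 1.496×10^8 = 1.147432×10^9 km.
The Hohmann ellipse has a_t = (r₁ + r₂)/2 = 6.71704×10^8 km.
Circular speed at r = 1.147432×10^9 km: v_c = √(μ/r) = 10.7476 km/s.
Vis-viva on the transfer ellipse at r = 1.147432×10^9 km gives v_t = √[μ(2/r − 1/a_t)] = 5.80530 km/s.
Δv₂ = |v_t − v_c| = |5.80530 − 10.7476| = 4.942 km/s.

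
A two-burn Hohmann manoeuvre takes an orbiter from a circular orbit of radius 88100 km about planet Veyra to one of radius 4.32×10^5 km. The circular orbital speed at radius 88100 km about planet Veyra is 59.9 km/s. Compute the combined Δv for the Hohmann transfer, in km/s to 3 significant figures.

Δv = 28.6 km/s

From the circular-orbit relation v² = μ/r at r = 88100 km: μ = v²r = (59.9)² × 88100 = 3.16104×10^8 km³/s².
Semi-major axis of the transfer orbit: a_t = (88100 + 4.320×10^5)/2 = 2.6005×10^5 km.
At r₁ the circular-orbit speed is v₁ = √(μ/r₁) = 59.90 km/s.
On the transfer ellipse at r₁, vis-viva gives v_p = √[μ(2/r₁ − 1/a_t)] = 77.20 km/s.
First burn Δv₁ = |v_p − v₁| = 17.30 km/s.
At r₂, v₂ = √(μ/r₂) = 27.05 km/s.
Transfer-orbit speed at r₂: v_a = √[μ(2/r₂ − 1/a_t)] = 15.74 km/s.
Second burn Δv₂ = |v₂ − v_a| = 11.31 km/s.
Δv = Δv₁ + Δv₂ = 17.30 + 11.31 = 28.61 km/s.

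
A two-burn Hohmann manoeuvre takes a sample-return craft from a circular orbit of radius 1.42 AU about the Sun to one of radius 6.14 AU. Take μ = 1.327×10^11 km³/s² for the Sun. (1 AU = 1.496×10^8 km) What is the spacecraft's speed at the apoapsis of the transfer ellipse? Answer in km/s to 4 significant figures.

In km: r₁ = 1.42 × 1.496×10^8 = 2.12432×10^8 km; r₂ = 6.14 × 1.496×10^8 = 9.18544×10^8 km.
Transfer-ellipse semi-major axis a_t = (r₁ + r₂)/2 = (2.12432×10^8 + 9.18544×10^8)/2 = 5.65488×10^8 km.
The apoapsis of the transfer ellipse is at r = 9.18544×10^8 km.
From the vis-viva equation, v = √[μ(2/r − 1/a_t)] = 7.367 km/s.

v = 7.367 km/s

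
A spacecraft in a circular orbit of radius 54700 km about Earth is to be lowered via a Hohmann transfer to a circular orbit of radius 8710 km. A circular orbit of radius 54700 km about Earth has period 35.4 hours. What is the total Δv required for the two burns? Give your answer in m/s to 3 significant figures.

From Kepler's third law T² = 4π²r³/μ at r = 54700 km, T = 35.4 hours = 35.4 × 3600 s = 1.2744×10^5 s: μ = 4π²r³/T² = 3.97842×10^5 km³/s².
Transfer-ellipse semi-major axis a_t = (r₁ + r₂)/2 = (54700 + 8710)/2 = 31705 km.
At r₁ the circular-orbit speed is v₁ = √(μ/r₁) = 2.697 km/s.
On the transfer ellipse at r₁, vis-viva equation gives v_a = √[μ(2/r₁ − 1/a_t)] = 1.414 km/s.
First burn Δv₁ = |v_a − v₁| = 1.283 km/s.
Circular speed at r₂: v₂ = √(μ/r₂) = 6.758 km/s.
Transfer-orbit speed at r₂: v_p = √[μ(2/r₂ − 1/a_t)] = 8.877 km/s.
Second burn Δv₂ = |v₂ − v_p| = 2.119 km/s.
Total Δv = Δv₁ + Δv₂ = 3.402 km/s.

Δv = 3400 m/s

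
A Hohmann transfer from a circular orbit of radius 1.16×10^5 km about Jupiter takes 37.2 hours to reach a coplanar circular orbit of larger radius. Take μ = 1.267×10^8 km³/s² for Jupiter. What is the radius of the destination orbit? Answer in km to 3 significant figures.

Transfer time t = 37.2 hours = 1.3392×10^5 s, and t = π√(a_t³/μ).
So a_t = (μ t²/π²)^(1/3) = (1.267×10^8 × (1.3392×10^5)² / π²)^(1/3) = 6.1290×10^5 km.
Since a_t = (r₁ + r₂)/2, r₂ = 2a_t − r₁ = 2×6.1290×10^5 − 1.160×10^5 = 1.1098×10^6 km.

r₂ = 1.11×10^6 km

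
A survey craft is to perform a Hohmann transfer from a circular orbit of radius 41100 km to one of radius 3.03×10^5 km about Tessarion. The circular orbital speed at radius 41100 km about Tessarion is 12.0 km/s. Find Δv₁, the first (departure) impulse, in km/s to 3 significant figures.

Δv₁ = 3.92 km/s

From the circular-orbit relation v² = μ/r at r = 41100 km: μ = v²r = (12.0)² × 41100 = 5.91840×10^6 km³/s².
The Hohmann ellipse has a_t = (r₁ + r₂)/2 = 1.7205×10^5 km.
On the circular orbit at r = 41100 km, v_c = √(μ/r) = 12.000 km/s.
Vis-viva on the transfer ellipse at r = 41100 km gives v_t = √[μ(2/r − 1/a_t)] = 15.925 km/s.
Δv₁ = |v_t − v_c| = |15.925 − 12.000| = 3.925 km/s.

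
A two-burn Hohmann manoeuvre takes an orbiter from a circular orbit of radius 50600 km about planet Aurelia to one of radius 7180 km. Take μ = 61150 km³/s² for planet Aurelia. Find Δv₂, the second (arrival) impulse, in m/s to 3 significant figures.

Δv₂ = 944 m/s

Transfer-ellipse semi-major axis a_t = (r₁ + r₂)/2 = (50600 + 7180)/2 = 28890 km.
On the circular orbit at r = 7180 km, v_c = √(μ/r) = 2.9183 km/s.
Vis-viva on the transfer ellipse at r = 7180 km gives v_t = √[μ(2/r − 1/a_t)] = 3.8622 km/s.
Δv₂ = |v_t − v_c| = |3.8622 − 2.9183| = 0.9439 km/s.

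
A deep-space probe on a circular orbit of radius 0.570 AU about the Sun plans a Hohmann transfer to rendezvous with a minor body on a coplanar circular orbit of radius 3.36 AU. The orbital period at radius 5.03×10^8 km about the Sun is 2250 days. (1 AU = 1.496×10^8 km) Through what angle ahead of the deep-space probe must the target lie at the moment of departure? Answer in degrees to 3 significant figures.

φ = 99.5°

From Kepler's third law T² = 4π²r³/μ at r = 5.03×10^8 km, T = 2250 days = 2250 × 86400 s = 1.944×10^8 s: μ = 4π²r³/T² = 1.32945×10^11 km³/s².
In km: r₁ = 0.570 × 1.496×10^8 = 8.5272×10^7 km; r₂ = 3.36 × 1.496×10^8 = 5.02656×10^8 km.
Transfer-ellipse semi-major axis a_t = (r₁ + r₂)/2 = (8.5272×10^7 + 5.02656×10^8)/2 = 2.93964×10^8 km.
Transfer time t = π√(a_t³/μ) = 4.343×10^7 s.
The target's mean motion on its circular orbit is ω₂ = √(μ/r₂³) = 3.235×10^-8 rad/s.
Angle swept by the target during transfer: ω₂·t = 1.405 rad = 80.50°.
Arrival is 180° from departure on the ellipse, so φ = 180° − 80.50° = 99.5°.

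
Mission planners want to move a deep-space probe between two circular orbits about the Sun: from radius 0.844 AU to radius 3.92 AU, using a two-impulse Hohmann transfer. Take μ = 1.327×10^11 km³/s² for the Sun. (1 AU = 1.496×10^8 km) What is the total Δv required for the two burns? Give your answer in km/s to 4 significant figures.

Δv = 15.26 km/s

In km: r₁ = 0.844 × 1.496×10^8 = 1.262624×10^8 km; r₂ = 3.92 × 1.496×10^8 = 5.86432×10^8 km.
Transfer-ellipse semi-major axis a_t = (r₁ + r₂)/2 = (1.262624×10^8 + 5.86432×10^8)/2 = 3.563472×10^8 km.
At r₁ the circular-orbit speed is v₁ = √(μ/r₁) = 32.419 km/s.
On the transfer ellipse at r₁, vis-viva gives v_p = √[μ(2/r₁ − 1/a_t)] = 41.588 km/s.
First burn Δv₁ = |v_p − v₁| = 9.169 km/s.
At r₂, v₂ = √(μ/r₂) = 15.043 km/s.
Transfer-orbit speed at r₂: v_a = √[μ(2/r₂ − 1/a_t)] = 8.9542 km/s.
Second burn Δv₂ = |v₂ − v_a| = 6.089 km/s.
Total Δv = Δv₁ + Δv₂ = 15.26 km/s.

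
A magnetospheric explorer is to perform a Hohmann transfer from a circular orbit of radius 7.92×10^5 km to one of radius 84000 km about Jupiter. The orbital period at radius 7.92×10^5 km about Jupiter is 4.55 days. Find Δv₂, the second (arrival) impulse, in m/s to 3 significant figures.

From Kepler's third law T² = 4π²r³/μ at r = 7.92×10^5 km, T = 4.55 days = 4.55 × 86400 s = 3.9312×10^5 s: μ = 4π²r³/T² = 1.26907×10^8 km³/s².
The Hohmann ellipse has a_t = (r₁ + r₂)/2 = 4.380×10^5 km.
Circular speed at r = 84000 km: v_c = √(μ/r) = 38.87 km/s.
Transfer-orbit speed at the same r (vis-viva, a = a_t): v_t = √[μ(2/r − 1/a_t)] = 52.27 km/s.
Δv₂ = |v_t − v_c| = |52.27 − 38.87| = 13.40 km/s.

Δv₂ = 13400 m/s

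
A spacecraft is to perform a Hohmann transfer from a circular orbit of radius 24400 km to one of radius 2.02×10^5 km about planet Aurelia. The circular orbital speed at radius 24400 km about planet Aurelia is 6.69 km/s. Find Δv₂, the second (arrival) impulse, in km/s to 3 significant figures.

Δv₂ = 1.25 km/s

From the circular-orbit relation v² = μ/r at r = 24400 km: μ = v²r = (6.69)² × 24400 = 1.09205×10^6 km³/s².
The Hohmann ellipse has a_t = (r₁ + r₂)/2 = 1.132×10^5 km.
Circular speed at r = 2.020×10^5 km: v_c = √(μ/r) = 2.325 km/s.
Transfer-orbit speed at the same r (vis-viva, a = a_t): v_t = √[μ(2/r − 1/a_t)] = 1.079 km/s.
Δv₂ = |v_t − v_c| = |1.079 − 2.325| = 1.246 km/s.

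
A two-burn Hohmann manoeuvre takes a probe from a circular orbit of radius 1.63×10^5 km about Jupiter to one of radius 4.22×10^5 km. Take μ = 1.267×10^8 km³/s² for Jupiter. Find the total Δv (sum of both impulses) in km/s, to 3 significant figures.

Transfer-ellipse semi-major axis a_t = (r₁ + r₂)/2 = (1.630×10^5 + 4.220×10^5)/2 = 2.925×10^5 km.
Circular speed at r₁: v₁ = √(μ/r₁) = √(1.267×10^8/1.630×10^5) = 27.880 km/s.
On the transfer ellipse at r₁, v² = μ(2/r − 1/a) gives v_p = √[μ(2/r₁ − 1/a_t)] = 33.488 km/s.
First burn Δv₁ = |v_p − v₁| = 5.608 km/s.
At r₂, v₂ = √(μ/r₂) = 17.327 km/s.
Transfer-orbit speed at r₂: v_a = √[μ(2/r₂ − 1/a_t)] = 12.935 km/s.
Second burn Δv₂ = |v₂ − v_a| = 4.392 km/s.
Total Δv = Δv₁ + Δv₂ = 10.00 km/s.

Δv = 10.0 km/s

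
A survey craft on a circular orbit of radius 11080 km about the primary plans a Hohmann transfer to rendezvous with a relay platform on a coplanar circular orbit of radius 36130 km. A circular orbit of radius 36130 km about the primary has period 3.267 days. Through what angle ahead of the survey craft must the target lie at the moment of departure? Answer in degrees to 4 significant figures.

φ = 84.94°

From Kepler's third law T² = 4π²r³/μ at r = 36130 km, T = 3.267 days = 3.267 × 86400 s = 2.822688×10^5 s: μ = 4π²r³/T² = 23368.9 km³/s².
Semi-major axis of the transfer orbit: a_t = (11080 + 36130)/2 = 23605 km.
The half-period of the transfer ellipse is t = π√(a_t³/μ) = 74531.0 s.
Target angular speed ω₂ = √(μ/r₂³) = 2.22596×10^-5 rad/s.
Angle swept by the target during transfer: ω₂·t = 1.65903 rad = 95.06°.
The survey craft traverses 180° on the transfer ellipse, so the target must lead by 180° − 95.06° = 84.94°.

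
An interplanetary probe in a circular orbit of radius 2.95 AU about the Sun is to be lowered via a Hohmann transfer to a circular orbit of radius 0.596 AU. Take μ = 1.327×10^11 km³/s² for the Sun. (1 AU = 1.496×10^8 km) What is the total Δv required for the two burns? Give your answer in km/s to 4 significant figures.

In km: r₁ = 2.95 × 1.496×10^8 = 4.4132×10^8 km; r₂ = 0.596 × 1.496×10^8 = 8.91616×10^7 km.
Transfer-ellipse semi-major axis a_t = (r₁ + r₂)/2 = (4.4132×10^8 + 8.91616×10^7)/2 = 2.652408×10^8 km.
Circular speed at r₁: v₁ = √(μ/r₁) = √(1.327×10^11/4.4132×10^8) = 17.3404 km/s.
On the transfer ellipse at r₁, vis-viva gives v_a = √[μ(2/r₁ − 1/a_t)] = 10.0537 km/s.
First burn Δv₁ = |v_a − v₁| = 7.287 km/s.
At r₂, v₂ = √(μ/r₂) = 38.58 km/s.
Transfer-orbit speed at r₂: v_p = √[μ(2/r₂ − 1/a_t)] = 49.76 km/s.
Second burn Δv₂ = |v₂ − v_p| = 11.18 km/s.
Total Δv = Δv₁ + Δv₂ = 18.47 km/s.

Δv = 18.47 km/s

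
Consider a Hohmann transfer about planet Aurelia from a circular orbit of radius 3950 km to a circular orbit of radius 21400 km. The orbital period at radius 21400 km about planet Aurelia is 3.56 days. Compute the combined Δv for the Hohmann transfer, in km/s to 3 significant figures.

From Kepler's third law T² = 4π²r³/μ at r = 21400 km, T = 3.56 days = 3.56 × 86400 s = 3.07584×10^5 s: μ = 4π²r³/T² = 4089.53 km³/s².
Transfer-ellipse semi-major axis a_t = (r₁ + r₂)/2 = (3950 + 21400)/2 = 12675 km.
At r₁ the circular-orbit speed is v₁ = √(μ/r₁) = 1.0175 km/s.
Transfer-orbit speed at r₁ (vis-viva equation): v_p = √[μ(2/r₁ − 1/a_t)] = 1.3221 km/s.
First burn Δv₁ = |v_p − v₁| = 0.3046 km/s.
Circular speed at r₂: v₂ = √(μ/r₂) = 0.4371 km/s.
Transfer-orbit speed at r₂: v_a = √[μ(2/r₂ − 1/a_t)] = 0.2440 km/s.
Second burn Δv₂ = |v₂ − v_a| = 0.1931 km/s.
Total Δv = Δv₁ + Δv₂ = 0.4977 km/s.

Δv = 0.498 km/s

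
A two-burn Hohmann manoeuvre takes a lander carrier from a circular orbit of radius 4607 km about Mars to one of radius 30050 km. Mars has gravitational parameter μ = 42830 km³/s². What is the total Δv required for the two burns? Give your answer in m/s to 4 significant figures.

Transfer-ellipse semi-major axis a_t = (r₁ + r₂)/2 = (4607 + 30050)/2 = 17328.5 km.
Circular speed at r₁: v₁ = √(μ/r₁) = √(42830/4607) = 3.0491 km/s.
On the transfer ellipse at r₁, vis-viva gives v_p = √[μ(2/r₁ − 1/a_t)] = 4.0152 km/s.
First burn Δv₁ = |v_p − v₁| = 0.9661 km/s.
At r₂, v₂ = √(μ/r₂) = 1.1939 km/s.
Transfer-orbit speed at r₂: v_a = √[μ(2/r₂ − 1/a_t)] = 0.61557 km/s.
Second burn Δv₂ = |v₂ − v_a| = 0.5783 km/s.
Δv = Δv₁ + Δv₂ = 0.9661 + 0.5783 = 1.544 km/s.

Δv = 1544 m/s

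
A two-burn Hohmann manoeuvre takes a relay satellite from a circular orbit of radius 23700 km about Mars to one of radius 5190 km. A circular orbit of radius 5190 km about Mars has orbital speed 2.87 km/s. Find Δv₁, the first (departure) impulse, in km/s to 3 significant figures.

From the circular-orbit relation v² = μ/r at r = 5190 km: μ = v²r = (2.87)² × 5190 = 42749.5 km³/s².
The Hohmann ellipse has a_t = (r₁ + r₂)/2 = 14445 km.
On the circular orbit at r = 23700 km, v_c = √(μ/r) = 1.343 km/s.
Vis-viva on the transfer ellipse at r = 23700 km gives v_t = √[μ(2/r − 1/a_t)] = 0.8050 km/s.
Δv₁ = |v_t − v_c| = |0.8050 − 1.343| = 0.5380 km/s.

Δv₁ = 0.538 km/s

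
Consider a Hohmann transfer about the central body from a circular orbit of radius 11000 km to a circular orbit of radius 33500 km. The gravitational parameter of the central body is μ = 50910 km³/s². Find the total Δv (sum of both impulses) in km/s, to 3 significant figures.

Δv = 0.854 km/s

Semi-major axis of the transfer orbit: a_t = (11000 + 33500)/2 = 22250 km.
Circular speed at r₁: v₁ = √(μ/r₁) = √(50910/11000) = 2.1513 km/s.
Transfer-orbit speed at r₁ (v² = μ(2/r − 1/a)): v_p = √[μ(2/r₁ − 1/a_t)] = 2.6397 km/s.
First burn Δv₁ = |v_p − v₁| = 0.4884 km/s.
At r₂, v₂ = √(μ/r₂) = 1.2328 km/s.
Transfer-orbit speed at r₂: v_a = √[μ(2/r₂ − 1/a_t)] = 0.86678 km/s.
Second burn Δv₂ = |v₂ − v_a| = 0.3660 km/s.
Δv = Δv₁ + Δv₂ = 0.4884 + 0.3660 = 0.8544 km/s.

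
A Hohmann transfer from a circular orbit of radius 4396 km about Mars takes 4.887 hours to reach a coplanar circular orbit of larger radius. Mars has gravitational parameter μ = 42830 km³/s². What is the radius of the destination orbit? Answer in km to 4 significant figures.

r₂ = 17670 km

Transfer time t = 4.887 hours = 17593.2 s, and t = π√(a_t³/μ).
So a_t = (μ t²/π²)^(1/3) = (42830 × (17593.2)² / π²)^(1/3) = 11033 km.
Since a_t = (r₁ + r₂)/2, r₂ = 2a_t − r₁ = 2×11033 − 4396 = 17670 km.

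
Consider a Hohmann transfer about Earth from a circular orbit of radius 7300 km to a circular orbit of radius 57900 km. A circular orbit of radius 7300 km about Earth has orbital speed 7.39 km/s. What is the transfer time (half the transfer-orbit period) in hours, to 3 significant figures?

From the circular-orbit relation v² = μ/r at r = 7300 km: μ = v²r = (7.39)² × 7300 = 3.98668×10^5 km³/s².
Transfer-ellipse semi-major axis a_t = (r₁ + r₂)/2 = (7300 + 57900)/2 = 32600 km.
Half the transfer-orbit period gives t = π√(a_t³/μ) = 29290 s.
Converting: 29290 s ÷ 3600 s/hour = 8.14 hours.

t = 8.14 hours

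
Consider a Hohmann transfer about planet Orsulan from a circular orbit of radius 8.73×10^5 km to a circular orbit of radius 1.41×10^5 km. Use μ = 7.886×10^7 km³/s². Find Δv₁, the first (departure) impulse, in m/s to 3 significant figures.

Δv₁ = 4490 m/s

Transfer-ellipse semi-major axis a_t = (r₁ + r₂)/2 = (8.730×10^5 + 1.410×10^5)/2 = 5.070×10^5 km.
On the circular orbit at r = 8.730×10^5 km, v_c = √(μ/r) = 9.504 km/s.
Vis-viva on the transfer ellipse at r = 8.730×10^5 km gives v_t = √[μ(2/r − 1/a_t)] = 5.012 km/s.
Δv₁ = |v_t − v_c| = |5.012 − 9.504| = 4.492 km/s.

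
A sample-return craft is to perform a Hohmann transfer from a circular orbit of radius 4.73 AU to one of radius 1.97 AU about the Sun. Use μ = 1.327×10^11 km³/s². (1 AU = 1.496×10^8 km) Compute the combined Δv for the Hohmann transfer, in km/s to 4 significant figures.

Δv = 7.187 km/s

In km: r₁ = 4.73 × 1.496×10^8 = 7.07608×10^8 km; r₂ = 1.97 × 1.496×10^8 = 2.94712×10^8 km.
The Hohmann ellipse has a_t = (r₁ + r₂)/2 = 5.0116×10^8 km.
At r₁ the circular-orbit speed is v₁ = √(μ/r₁) = 13.6943 km/s.
On the transfer ellipse at r₁, vis-viva equation gives v_a = √[μ(2/r₁ − 1/a_t)] = 10.5015 km/s.
First burn Δv₁ = |v_a − v₁| = 3.1928 km/s.
At r₂, v₂ = √(μ/r₂) = 21.2196 km/s.
Transfer-orbit speed at r₂: v_p = √[μ(2/r₂ − 1/a_t)] = 25.2142 km/s.
Second burn Δv₂ = |v₂ − v_p| = 3.9946 km/s.
Total Δv = Δv₁ + Δv₂ = 7.187 km/s.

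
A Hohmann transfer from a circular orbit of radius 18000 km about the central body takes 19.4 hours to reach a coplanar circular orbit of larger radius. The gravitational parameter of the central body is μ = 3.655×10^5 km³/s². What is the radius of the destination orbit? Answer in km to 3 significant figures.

r₂ = 95100 km

Transfer time t = 19.4 hours = 69840 s, and t = π√(a_t³/μ).
So a_t = (μ t²/π²)^(1/3) = (3.655×10^5 × (69840)² / π²)^(1/3) = 56528 km.
Since a_t = (r₁ + r₂)/2, r₂ = 2a_t − r₁ = 2×56528 − 18000 = 95056 km.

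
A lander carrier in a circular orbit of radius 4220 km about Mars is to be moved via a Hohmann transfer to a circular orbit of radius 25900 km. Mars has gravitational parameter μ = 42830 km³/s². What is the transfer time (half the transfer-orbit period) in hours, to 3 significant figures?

The Hohmann ellipse has a_t = (r₁ + r₂)/2 = 15060 km.
Transfer time t = π√(a_t³/μ) = π√((15060)³ / 42830) = 28060 s.
Converting: 28060 s ÷ 3600 s/hour = 7.79 hours.

t = 7.79 hours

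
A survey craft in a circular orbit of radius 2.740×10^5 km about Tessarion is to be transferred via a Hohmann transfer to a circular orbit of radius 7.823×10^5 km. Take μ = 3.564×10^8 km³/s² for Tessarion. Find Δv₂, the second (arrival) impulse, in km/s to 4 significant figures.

Δv₂ = 5.971 km/s

Semi-major axis of the transfer orbit: a_t = (2.740×10^5 + 7.823×10^5)/2 = 5.2815×10^5 km.
On the circular orbit at r = 7.823×10^5 km, v_c = √(μ/r) = 21.3443 km/s.
Transfer-orbit speed at the same r (vis-viva, a = a_t): v_t = √[μ(2/r − 1/a_t)] = 15.3737 km/s.
Δv₂ = |v_t − v_c| = |15.3737 − 21.3443| = 5.971 km/s.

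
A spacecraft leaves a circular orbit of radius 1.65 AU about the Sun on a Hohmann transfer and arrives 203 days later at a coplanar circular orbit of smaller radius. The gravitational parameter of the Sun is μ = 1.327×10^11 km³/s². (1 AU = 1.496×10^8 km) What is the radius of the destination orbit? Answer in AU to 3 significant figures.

In km: r₁ = 1.65 × 1.496×10^8 = 2.4684×10^8 km.
Transfer time t = 203 days = 1.75392×10^7 s, and t = π√(a_t³/μ).
So a_t = (μ t²/π²)^(1/3) = (1.327×10^11 × (1.75392×10^7)² / π²)^(1/3) = 1.6052×10^8 km.
Since a_t = (r₁ + r₂)/2, r₂ = 2a_t − r₁ = 2×1.6052×10^8 − 2.4684×10^8 = 7.420×10^7 km.
In AU: r₂ = 7.420×10^7 / 1.496×10^8 = 0.496 AU.

r₂ = 0.496 AU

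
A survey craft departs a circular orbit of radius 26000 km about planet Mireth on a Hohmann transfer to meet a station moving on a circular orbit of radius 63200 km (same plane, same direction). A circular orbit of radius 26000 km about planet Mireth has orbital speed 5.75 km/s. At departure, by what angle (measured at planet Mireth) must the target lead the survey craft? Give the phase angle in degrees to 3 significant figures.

φ = 73.3°

From the circular-orbit relation v² = μ/r at r = 26000 km: μ = v²r = (5.75)² × 26000 = 8.59625×10^5 km³/s².
Transfer-ellipse semi-major axis a_t = (r₁ + r₂)/2 = (26000 + 63200)/2 = 44600 km.
Transfer time t = π√(a_t³/μ) = 31915 s.
The target's mean motion on its circular orbit is ω₂ = √(μ/r₂³) = 5.8355×10^-5 rad/s.
Angle swept by the target during transfer: ω₂·t = 1.862 rad = 106.7°.
Arrival is 180° from departure on the ellipse, so φ = 180° − 106.7° = 73.3°.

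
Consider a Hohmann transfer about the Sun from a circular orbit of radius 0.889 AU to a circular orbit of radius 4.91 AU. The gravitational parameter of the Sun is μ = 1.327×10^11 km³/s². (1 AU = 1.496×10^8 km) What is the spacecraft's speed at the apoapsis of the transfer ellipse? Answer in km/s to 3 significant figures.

v = 7.44 km/s

In km: r₁ = 0.889 × 1.496×10^8 = 1.329944×10^8 km; r₂ = 4.91 × 1.496×10^8 = 7.34536×10^8 km.
Transfer-ellipse semi-major axis a_t = (r₁ + r₂)/2 = (1.329944×10^8 + 7.34536×10^8)/2 = 4.337652×10^8 km.
At apoapsis, r = 7.34536×10^8 km.
Applying v² = μ(2/r − 1/a_t): v = 7.442 km/s.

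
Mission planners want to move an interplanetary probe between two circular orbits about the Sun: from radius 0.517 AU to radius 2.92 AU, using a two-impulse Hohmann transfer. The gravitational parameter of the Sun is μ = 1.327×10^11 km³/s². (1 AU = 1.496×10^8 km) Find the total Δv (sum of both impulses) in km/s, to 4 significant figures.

In km: r₁ = 0.517 × 1.496×10^8 = 7.73432×10^7 km; r₂ = 2.92 × 1.496×10^8 = 4.36832×10^8 km.
Transfer-ellipse semi-major axis a_t = (r₁ + r₂)/2 = (7.73432×10^7 + 4.36832×10^8)/2 = 2.570876×10^8 km.
At r₁ the circular-orbit speed is v₁ = √(μ/r₁) = 41.42 km/s.
On the transfer ellipse at r₁, vis-viva gives v_p = √[μ(2/r₁ − 1/a_t)] = 53.99 km/s.
First burn Δv₁ = |v_p − v₁| = 12.57 km/s.
At r₂, v₂ = √(μ/r₂) = 17.429 km/s.
Transfer-orbit speed at r₂: v_a = √[μ(2/r₂ − 1/a_t)] = 9.5598 km/s.
Second burn Δv₂ = |v₂ − v_a| = 7.869 km/s.
Δv = Δv₁ + Δv₂ = 12.57 + 7.869 = 20.44 km/s.

Δv = 20.44 km/s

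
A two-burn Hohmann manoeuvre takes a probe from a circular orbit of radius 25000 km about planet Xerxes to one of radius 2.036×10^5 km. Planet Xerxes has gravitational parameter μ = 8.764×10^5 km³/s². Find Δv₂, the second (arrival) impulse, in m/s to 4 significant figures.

Δv₂ = 1104 m/s

Transfer-ellipse semi-major axis a_t = (r₁ + r₂)/2 = (25000 + 2.036×10^5)/2 = 1.143×10^5 km.
On the circular orbit at r = 2.036×10^5 km, v_c = √(μ/r) = 2.0747 km/s.
Vis-viva on the transfer ellipse at r = 2.036×10^5 km gives v_t = √[μ(2/r − 1/a_t)] = 0.97031 km/s.
Δv₂ = |v_t − v_c| = |0.97031 − 2.0747| = 1.104 km/s.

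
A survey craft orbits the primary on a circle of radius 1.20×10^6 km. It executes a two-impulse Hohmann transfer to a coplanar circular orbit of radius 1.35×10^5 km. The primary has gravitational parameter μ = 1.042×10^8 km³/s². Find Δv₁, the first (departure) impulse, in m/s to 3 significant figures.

Δv₁ = 5130 m/s

Semi-major axis of the transfer orbit: a_t = (1.200×10^6 + 1.350×10^5)/2 = 6.675×10^5 km.
On the circular orbit at r = 1.200×10^6 km, v_c = √(μ/r) = 9.3184 km/s.
Transfer-orbit speed at the same r (vis-viva, a = a_t): v_t = √[μ(2/r − 1/a_t)] = 4.1907 km/s.
Δv₁ = |v_t − v_c| = |4.1907 − 9.3184| = 5.128 km/s.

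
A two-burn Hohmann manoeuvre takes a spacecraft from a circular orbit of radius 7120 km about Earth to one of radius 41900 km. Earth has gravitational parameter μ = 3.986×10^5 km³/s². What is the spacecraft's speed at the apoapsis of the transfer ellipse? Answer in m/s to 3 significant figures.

Transfer-ellipse semi-major axis a_t = (r₁ + r₂)/2 = (7120 + 41900)/2 = 24510 km.
At apoapsis, r = 41900 km.
Vis-viva: v = √[μ(2/r − 1/a_t)] = √[3.986×10^5 × (2/41900 − 1/24510)] = 1.662 km/s.

v = 1660 m/s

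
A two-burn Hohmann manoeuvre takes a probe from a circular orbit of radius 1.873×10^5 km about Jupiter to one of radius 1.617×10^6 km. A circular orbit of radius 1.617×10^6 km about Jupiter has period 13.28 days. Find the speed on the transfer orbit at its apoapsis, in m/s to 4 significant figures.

From Kepler's third law T² = 4π²r³/μ at r = 1.617×10^6 km, T = 13.28 days = 13.28 × 86400 s = 1.147392×10^6 s: μ = 4π²r³/T² = 1.26784×10^8 km³/s².
Semi-major axis of the transfer orbit: a_t = (1.873×10^5 + 1.617×10^6)/2 = 9.0215×10^5 km.
At apoapsis, r = 1.617×10^6 km.
From the vis-viva equation, v = √[μ(2/r − 1/a_t)] = 4.035 km/s.

v = 4035 m/s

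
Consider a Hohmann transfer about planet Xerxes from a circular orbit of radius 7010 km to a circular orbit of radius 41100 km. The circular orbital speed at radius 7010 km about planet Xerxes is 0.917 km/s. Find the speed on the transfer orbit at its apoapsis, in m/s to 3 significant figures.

From the circular-orbit relation v² = μ/r at r = 7010 km: μ = v²r = (0.917)² × 7010 = 5894.63 km³/s².
Semi-major axis of the transfer orbit: a_t = (7010 + 41100)/2 = 24055 km.
At apoapsis, r = 41100 km.
Vis-viva: v = √[μ(2/r − 1/a_t)] = √[5894.63 × (2/41100 − 1/24055)] = 0.2044 km/s.

v = 204 m/s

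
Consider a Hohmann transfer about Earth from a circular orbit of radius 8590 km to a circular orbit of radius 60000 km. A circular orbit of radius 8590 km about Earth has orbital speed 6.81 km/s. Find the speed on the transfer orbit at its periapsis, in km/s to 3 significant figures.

From the circular-orbit relation v² = μ/r at r = 8590 km: μ = v²r = (6.81)² × 8590 = 3.98371×10^5 km³/s².
Transfer-ellipse semi-major axis a_t = (r₁ + r₂)/2 = (8590 + 60000)/2 = 34295 km.
The periapsis of the transfer ellipse is at r = 8590 km.
Vis-viva: v = √[μ(2/r − 1/a_t)] = √[3.98371×10^5 × (2/8590 − 1/34295)] = 9.008 km/s.

v = 9.01 km/s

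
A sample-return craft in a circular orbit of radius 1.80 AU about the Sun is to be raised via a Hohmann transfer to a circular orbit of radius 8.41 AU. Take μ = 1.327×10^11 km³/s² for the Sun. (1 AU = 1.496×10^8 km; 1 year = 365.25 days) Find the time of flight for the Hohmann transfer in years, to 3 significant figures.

t = 5.77 years

In km: r₁ = 1.80 × 1.496×10^8 = 2.6928×10^8 km; r₂ = 8.41 × 1.496×10^8 = 1.258136×10^9 km.
Semi-major axis of the transfer orbit: a_t = (2.6928×10^8 + 1.258136×10^9)/2 = 7.63708×10^8 km.
Half the transfer-orbit period gives t = π√(a_t³/μ) = 1.820×10^8 s.
Converting: 1.820×10^8 s ÷ 3.15576×10^7 s/year (365.25 × 86400) = 5.77 years.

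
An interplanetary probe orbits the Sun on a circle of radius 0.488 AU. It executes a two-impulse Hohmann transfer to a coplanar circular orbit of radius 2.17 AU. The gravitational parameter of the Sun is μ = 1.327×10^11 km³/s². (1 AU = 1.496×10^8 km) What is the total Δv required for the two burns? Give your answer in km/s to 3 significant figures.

Δv = 19.8 km/s

In km: r₁ = 0.488 × 1.496×10^8 = 7.30048×10^7 km; r₂ = 2.17 × 1.496×10^8 = 3.24632×10^8 km.
Semi-major axis of the transfer orbit: a_t = (7.30048×10^7 + 3.24632×10^8)/2 = 1.988184×10^8 km.
Circular speed at r₁: v₁ = √(μ/r₁) = √(1.327×10^11/7.30048×10^7) = 42.6344 km/s.
On the transfer ellipse at r₁, vis-viva equation gives v_p = √[μ(2/r₁ − 1/a_t)] = 54.4787 km/s.
First burn Δv₁ = |v_p − v₁| = 11.84 km/s.
Circular speed at r₂: v₂ = √(μ/r₂) = 20.218 km/s.
Transfer-orbit speed at r₂: v_a = √[μ(2/r₂ − 1/a_t)] = 12.251 km/s.
Second burn Δv₂ = |v₂ − v_a| = 7.967 km/s.
Δv = Δv₁ + Δv₂ = 11.84 + 7.967 = 19.81 km/s.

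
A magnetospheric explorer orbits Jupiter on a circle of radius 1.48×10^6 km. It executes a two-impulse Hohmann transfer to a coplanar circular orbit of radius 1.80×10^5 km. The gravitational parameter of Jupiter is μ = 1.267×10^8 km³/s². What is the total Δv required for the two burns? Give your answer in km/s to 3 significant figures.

Δv = 13.8 km/s

The Hohmann ellipse has a_t = (r₁ + r₂)/2 = 8.300×10^5 km.
At r₁ the circular-orbit speed is v₁ = √(μ/r₁) = 9.2525 km/s.
On the transfer ellipse at r₁, vis-viva gives v_a = √[μ(2/r₁ − 1/a_t)] = 4.3088 km/s.
First burn Δv₁ = |v_a − v₁| = 4.944 km/s.
Circular speed at r₂: v₂ = √(μ/r₂) = 26.531 km/s.
Transfer-orbit speed at r₂: v_p = √[μ(2/r₂ − 1/a_t)] = 35.428 km/s.
Second burn Δv₂ = |v₂ − v_p| = 8.897 km/s.
Δv = Δv₁ + Δv₂ = 4.944 + 8.897 = 13.84 km/s.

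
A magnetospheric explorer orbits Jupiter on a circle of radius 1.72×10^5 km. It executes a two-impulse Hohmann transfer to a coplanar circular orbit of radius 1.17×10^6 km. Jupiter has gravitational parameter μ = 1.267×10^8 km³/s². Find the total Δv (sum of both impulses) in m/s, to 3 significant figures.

Semi-major axis of the transfer orbit: a_t = (1.720×10^5 + 1.170×10^6)/2 = 6.710×10^5 km.
At r₁ the circular-orbit speed is v₁ = √(μ/r₁) = 27.141 km/s.
On the transfer ellipse at r₁, vis-viva equation gives v_p = √[μ(2/r₁ − 1/a_t)] = 35.839 km/s.
First burn Δv₁ = |v_p − v₁| = 8.698 km/s.
Circular speed at r₂: v₂ = √(μ/r₂) = 10.4063 km/s.
Transfer-orbit speed at r₂: v_a = √[μ(2/r₂ − 1/a_t)] = 5.26864 km/s.
Second burn Δv₂ = |v₂ − v_a| = 5.138 km/s.
Δv = Δv₁ + Δv₂ = 8.698 + 5.138 = 13.84 km/s.

Δv = 13800 m/s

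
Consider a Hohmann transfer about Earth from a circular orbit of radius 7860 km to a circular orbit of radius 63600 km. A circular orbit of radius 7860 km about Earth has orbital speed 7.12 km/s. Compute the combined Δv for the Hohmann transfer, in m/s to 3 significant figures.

From the circular-orbit relation v² = μ/r at r = 7860 km: μ = v²r = (7.12)² × 7860 = 3.98458×10^5 km³/s².
The Hohmann ellipse has a_t = (r₁ + r₂)/2 = 35730 km.
Circular speed at r₁: v₁ = √(μ/r₁) = √(3.98458×10^5/7860) = 7.120 km/s.
On the transfer ellipse at r₁, v² = μ(2/r − 1/a) gives v_p = √[μ(2/r₁ − 1/a_t)] = 9.499 km/s.
First burn Δv₁ = |v_p − v₁| = 2.379 km/s.
Circular speed at r₂: v₂ = √(μ/r₂) = 2.503 km/s.
Transfer-orbit speed at r₂: v_a = √[μ(2/r₂ − 1/a_t)] = 1.174 km/s.
Second burn Δv₂ = |v₂ − v_a| = 1.329 km/s.
Δv = Δv₁ + Δv₂ = 2.379 + 1.329 = 3.708 km/s.

Δv = 3710 m/s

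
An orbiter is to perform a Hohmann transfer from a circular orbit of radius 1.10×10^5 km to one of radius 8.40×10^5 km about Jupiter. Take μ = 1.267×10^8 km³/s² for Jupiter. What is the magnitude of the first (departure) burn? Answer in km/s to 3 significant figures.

Semi-major axis of the transfer orbit: a_t = (1.100×10^5 + 8.400×10^5)/2 = 4.750×10^5 km.
Circular speed at r = 1.100×10^5 km: v_c = √(μ/r) = 33.94 km/s.
Transfer-orbit speed at the same r (vis-viva, a = a_t): v_t = √[μ(2/r − 1/a_t)] = 45.13 km/s.
Δv₁ = |v_t − v_c| = |45.13 − 33.94| = 11.19 km/s.

Δv₁ = 11.2 km/s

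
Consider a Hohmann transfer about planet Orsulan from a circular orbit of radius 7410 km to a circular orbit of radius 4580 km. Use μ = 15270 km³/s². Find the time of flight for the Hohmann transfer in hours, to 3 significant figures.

Semi-major axis of the transfer orbit: a_t = (7410 + 4580)/2 = 5995 km.
Half the transfer-orbit period gives t = π√(a_t³/μ) = 11800 s.
Converting: 11800 s ÷ 3600 s/hour = 3.28 hours.

t = 3.28 hours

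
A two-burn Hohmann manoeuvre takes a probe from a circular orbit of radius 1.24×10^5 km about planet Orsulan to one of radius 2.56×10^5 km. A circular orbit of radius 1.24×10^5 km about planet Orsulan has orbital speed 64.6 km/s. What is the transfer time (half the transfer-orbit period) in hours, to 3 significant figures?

From the circular-orbit relation v² = μ/r at r = 1.24×10^5 km: μ = v²r = (64.6)² × 1.24×10^5 = 5.17472×10^8 km³/s².
The Hohmann ellipse has a_t = (r₁ + r₂)/2 = 1.900×10^5 km.
Transfer time t = π√(a_t³/μ) = π√((1.900×10^5)³ / 5.17472×10^8) = 11440 s.
Converting: 11440 s ÷ 3600 s/hour = 3.18 hours.

t = 3.18 hours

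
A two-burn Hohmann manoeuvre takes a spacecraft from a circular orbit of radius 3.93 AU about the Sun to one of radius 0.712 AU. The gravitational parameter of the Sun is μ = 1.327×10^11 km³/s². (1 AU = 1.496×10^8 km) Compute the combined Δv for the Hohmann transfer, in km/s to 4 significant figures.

Δv = 17.34 km/s

In km: r₁ = 3.93 × 1.496×10^8 = 5.87928×10^8 km; r₂ = 0.712 × 1.496×10^8 = 1.065152×10^8 km.
Semi-major axis of the transfer orbit: a_t = (5.87928×10^8 + 1.065152×10^8)/2 = 3.472216×10^8 km.
At r₁ the circular-orbit speed is v₁ = √(μ/r₁) = 15.0236 km/s.
On the transfer ellipse at r₁, v² = μ(2/r − 1/a) gives v_a = √[μ(2/r₁ − 1/a_t)] = 8.32101 km/s.
First burn Δv₁ = |v_a − v₁| = 6.7026 km/s.
Circular speed at r₂: v₂ = √(μ/r₂) = 35.296 km/s.
Transfer-orbit speed at r₂: v_p = √[μ(2/r₂ − 1/a_t)] = 45.929 km/s.
Second burn Δv₂ = |v₂ − v_p| = 10.633 km/s.
Total Δv = Δv₁ + Δv₂ = 17.34 km/s.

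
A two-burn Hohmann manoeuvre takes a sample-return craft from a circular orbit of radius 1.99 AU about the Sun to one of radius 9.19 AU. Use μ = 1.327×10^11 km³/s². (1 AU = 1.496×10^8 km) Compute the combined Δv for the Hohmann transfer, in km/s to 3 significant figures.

In km: r₁ = 1.99 × 1.496×10^8 = 2.97704×10^8 km; r₂ = 9.19 × 1.496×10^8 = 1.374824×10^9 km.
The Hohmann ellipse has a_t = (r₁ + r₂)/2 = 8.36264×10^8 km.
Circular speed at r₁: v₁ = √(μ/r₁) = √(1.327×10^11/2.97704×10^8) = 21.11267 km/s.
Transfer-orbit speed at r₁ (vis-viva): v_p = √[μ(2/r₁ − 1/a_t)] = 27.07042 km/s.
First burn Δv₁ = |v_p − v₁| = 5.95775 km/s.
Circular speed at r₂: v₂ = √(μ/r₂) = 9.82453 km/s.
Transfer-orbit speed at r₂: v_a = √[μ(2/r₂ − 1/a_t)] = 5.86182 km/s.
Second burn Δv₂ = |v₂ − v_a| = 3.96271 km/s.
Δv = Δv₁ + Δv₂ = 5.95775 + 3.96271 = 9.920 km/s.

Δv = 9.92 km/s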